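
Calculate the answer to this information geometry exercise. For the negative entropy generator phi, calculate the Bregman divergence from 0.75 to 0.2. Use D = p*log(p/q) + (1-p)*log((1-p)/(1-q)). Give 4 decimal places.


Bregman divergence with negative entropy generator:
D = p*log(p/q) + (1-p)*log((1-p)/(1-q)).
p = 0.75, q = 0.2.
p*log(p/q) = 0.75*log(0.75/0.2) = 0.991317.
(1-p)*log((1-p)/(1-q)) = 0.25*log(0.25/0.8) = -0.290788.
D = 0.991317 + -0.290788 = 0.7005

0.7005


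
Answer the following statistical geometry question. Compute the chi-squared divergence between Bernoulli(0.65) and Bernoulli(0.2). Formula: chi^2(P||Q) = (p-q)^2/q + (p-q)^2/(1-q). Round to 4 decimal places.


Chi-squared divergence between Bernoulli distributions:
chi^2 = (p-q)^2/q + (p-q)^2/(1-q).
p = 0.65, q = 0.2, p-q = 0.45.
(p-q)^2 = 0.2025.
term1 = 0.2025/0.2 = 1.0125.
term2 = 0.2025/0.8 = 0.253125.
chi^2 = 1.0125 + 0.253125 = 1.2656

1.2656


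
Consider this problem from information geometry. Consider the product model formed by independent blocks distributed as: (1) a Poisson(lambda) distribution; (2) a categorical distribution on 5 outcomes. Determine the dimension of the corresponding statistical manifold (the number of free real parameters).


The dimension of a statistical manifold equals the number of free
(independent) real parameters of the model. For a product of independent
blocks the parameter counts add.
- Poisson (lambda): 1.
- categorical on 5 outcomes (probabilities sum to 1): 5-1 = 4.
Total = 1 + 4 = 5.
Dimension = 5

5


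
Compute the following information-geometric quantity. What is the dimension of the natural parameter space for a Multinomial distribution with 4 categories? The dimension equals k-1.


Exponential family dimension calculation:
For Multinomial with k=4 categories, dim = k-1 = 3.

3


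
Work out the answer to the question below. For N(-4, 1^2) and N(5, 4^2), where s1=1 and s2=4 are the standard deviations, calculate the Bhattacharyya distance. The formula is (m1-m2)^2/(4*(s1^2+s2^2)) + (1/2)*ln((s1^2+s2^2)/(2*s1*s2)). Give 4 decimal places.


Bhattacharyya distance between two Gaussians:
DB = (m1-m2)^2/(4*(s1^2+s2^2)) + (1/2)*ln((s1^2+s2^2)/(2*s1*s2)).
(m1-m2)^2 = (-9)^2 = 81.
s1^2+s2^2 = 1 + 16 = 17.
term1 = 81/68 = 1.191176.
term2 = 0.5*ln(17/8.0) = 0.376886.
DB = 1.191176 + 0.376886 = 1.5681

1.5681


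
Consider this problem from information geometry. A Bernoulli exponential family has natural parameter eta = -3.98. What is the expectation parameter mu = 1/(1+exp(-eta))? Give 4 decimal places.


Dual coordinate (expectation parameter) for Bernoulli:
mu = 1/(1+exp(-eta)).
eta = -3.98.
exp(-eta) = exp(3.98) = 53.517034.
mu = 1/(1+53.517034) = 0.0183

0.0183


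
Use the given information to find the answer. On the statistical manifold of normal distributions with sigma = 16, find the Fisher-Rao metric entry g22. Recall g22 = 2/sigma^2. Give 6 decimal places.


For the 2-parameter normal family, the Fisher metric has:
  g11 = 1/sigma^2, g22 = 2/sigma^2.
sigma = 16, sigma^2 = 256.
g22 = 0.007813

0.007813


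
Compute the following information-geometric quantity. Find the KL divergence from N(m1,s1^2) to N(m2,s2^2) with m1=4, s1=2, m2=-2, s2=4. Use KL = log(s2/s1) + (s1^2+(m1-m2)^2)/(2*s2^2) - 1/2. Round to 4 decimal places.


KL divergence between normal distributions:
KL = log(s2/s1) + (s1^2 + (m1-m2)^2)/(2*s2^2) - 1/2.
log(4/2) = 0.693147.
(2^2 + (4--2)^2)/(2*4^2) = (4 + 36)/32 = 1.25.
KL = 0.693147 + 1.25 - 0.5 = 1.4431

1.4431


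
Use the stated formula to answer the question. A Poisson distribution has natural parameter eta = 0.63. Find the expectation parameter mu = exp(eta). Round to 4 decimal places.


Expectation parameter for Poisson exponential family:
mu = exp(eta).
eta = 0.63.
mu = exp(0.63) = 1.8776

1.8776


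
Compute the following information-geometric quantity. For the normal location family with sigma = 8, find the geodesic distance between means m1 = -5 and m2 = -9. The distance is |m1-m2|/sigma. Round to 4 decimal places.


On the fixed-variance normal subfamily, geodesic distance = |m1-m2|/sigma.
|-5 - -9| = 4.
sigma = 8.
d = 4/8 = 0.5000

0.5000


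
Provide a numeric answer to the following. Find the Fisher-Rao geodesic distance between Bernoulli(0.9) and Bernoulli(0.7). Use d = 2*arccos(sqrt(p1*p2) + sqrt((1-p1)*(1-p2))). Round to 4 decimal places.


Geodesic distance on Bernoulli manifold:
d(p1,p2) = 2*arccos(sqrt(p1*p2) + sqrt((1-p1)*(1-p2))).
sqrt(p1*p2) = sqrt(0.9*0.7) = 0.793725.
sqrt((1-p1)*(1-p2)) = sqrt(0.1*0.3) = 0.173205.
arg = 0.793725 + 0.173205 = 0.96693.
d = 2*arccos(0.96693) = 0.5158

0.5158


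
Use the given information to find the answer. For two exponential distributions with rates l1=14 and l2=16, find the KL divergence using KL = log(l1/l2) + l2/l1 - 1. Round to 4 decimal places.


KL divergence for exponential family:
KL = log(l1/l2) + l2/l1 - 1.
log(14/16) = -0.133531.
16/14 = 1.142857.
KL = -0.133531 + 1.142857 - 1 = 0.0093

0.0093


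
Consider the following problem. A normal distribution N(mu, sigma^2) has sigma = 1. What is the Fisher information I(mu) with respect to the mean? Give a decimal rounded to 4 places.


The Fisher information for the mean of a normal distribution is I(mu) = 1/sigma^2.
sigma = 1, so sigma^2 = 1.
I(mu) = 1/1 = 1.0000

1.0000


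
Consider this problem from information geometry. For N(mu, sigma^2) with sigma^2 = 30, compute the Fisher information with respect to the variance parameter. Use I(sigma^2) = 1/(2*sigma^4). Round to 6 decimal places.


Fisher information for variance: I(sigma^2) = 1/(2*sigma^4).
sigma^2 = 30, so sigma^4 = 900.
I = 1/(2*900) = 1/1800 = 0.000556

0.000556


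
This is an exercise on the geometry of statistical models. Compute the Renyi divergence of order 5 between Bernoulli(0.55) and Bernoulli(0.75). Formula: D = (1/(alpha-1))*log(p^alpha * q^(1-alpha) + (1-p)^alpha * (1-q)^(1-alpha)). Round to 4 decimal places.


Renyi divergence of order alpha between Bernoulli distributions:
D = (1/(alpha-1))*log(p^alpha * q^(1-alpha) + (1-p)^alpha * (1-q)^(1-alpha)).
alpha = 5, p = 0.55, q = 0.75.
p^alpha * q^(1-alpha) = 0.55^5 * 0.75^-4 = 0.159063.
(1-p)^alpha * (1-q)^(1-alpha) = 0.45^5 * 0.25^-4 = 4.72392.
sum = 0.159063 + 4.72392 = 4.882983.
D = (1/4)*log(4.882983) = 0.3964

0.3964


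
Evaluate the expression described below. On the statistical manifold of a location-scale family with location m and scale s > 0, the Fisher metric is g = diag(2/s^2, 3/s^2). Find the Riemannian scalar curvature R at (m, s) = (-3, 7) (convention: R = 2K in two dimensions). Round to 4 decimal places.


The metric has the form g = (A dm^2 + B ds^2)/s^2 with A = 2, B = 3.
Substitute u = sqrt(A/B)*m: g = B*(du^2 + ds^2)/s^2, i.e. B times the
Poincare upper half-plane metric, which has constant Gaussian curvature -1.
Scaling a 2D metric by a constant c divides the Gaussian curvature by c,
so K = -1/B = -1/(3) = -0.3333 everywhere (the point (m, s) = (-3, 7) is irrelevant:
the curvature is constant).
Scalar curvature in dimension 2: R = 2K = -2/(3) = -0.6667.

-0.6667


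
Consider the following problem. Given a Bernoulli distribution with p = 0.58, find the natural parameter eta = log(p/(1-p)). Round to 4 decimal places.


Natural parameter for Bernoulli: eta = log(p/(1-p)).
p = 0.58, 1-p = 0.42.
p/(1-p) = 1.380952.
eta = log(1.380952) = 0.3228

0.3228


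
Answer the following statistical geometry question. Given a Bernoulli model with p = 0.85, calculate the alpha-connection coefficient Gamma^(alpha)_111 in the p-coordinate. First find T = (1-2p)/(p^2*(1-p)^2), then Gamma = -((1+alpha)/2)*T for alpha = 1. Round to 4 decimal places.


Skewness (Amari-Chentsov) tensor: T = (1-2p)/(p^2*(1-p)^2).
p = 0.85, 1-2p = -0.7, p^2 = 0.7225, (1-p)^2 = 0.0225.
T = -0.7/(0.7225 * 0.0225) = -43.060361.
In the p-coordinate, Gamma^(alpha) = Gamma^(0) - (alpha/2)*T with Gamma^(0) = (1/2)*g'(p) = -T/2,
so Gamma^(alpha) = -((1+alpha)/2)*T.
alpha = 1, -(1+alpha)/2 = -1.0.
Gamma = -1.0 * -43.060361 = 43.0604

43.0604


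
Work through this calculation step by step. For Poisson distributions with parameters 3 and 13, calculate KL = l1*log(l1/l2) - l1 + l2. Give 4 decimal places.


KL divergence for Poisson:
KL = l1*log(l1/l2) - l1 + l2.
l1 = 3, l2 = 13.
log(3/13) = -1.466337.
l1*log(l1/l2) = 3 * -1.466337 = -4.399011.
KL = -4.399011 - 3 + 13 = 5.6010

5.6010


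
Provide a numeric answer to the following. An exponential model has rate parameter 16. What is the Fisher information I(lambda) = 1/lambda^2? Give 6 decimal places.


Fisher information for exponential: I(lambda) = 1/lambda^2.
lambda = 16, lambda^2 = 256.
I = 1/256 = 0.003906

0.003906


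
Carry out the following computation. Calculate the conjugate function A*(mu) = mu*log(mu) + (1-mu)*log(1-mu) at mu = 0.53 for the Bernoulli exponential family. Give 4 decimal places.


Legendre transform for Bernoulli:
A*(mu) = mu*log(mu) + (1-mu)*log(1-mu).
mu = 0.53, 1-mu = 0.47.
mu*log(mu) = 0.53*log(0.53) = -0.336485.
(1-mu)*log(1-mu) = 0.47*log(0.47) = -0.354861.
A* = -0.336485 + -0.354861 = -0.6913

-0.6913


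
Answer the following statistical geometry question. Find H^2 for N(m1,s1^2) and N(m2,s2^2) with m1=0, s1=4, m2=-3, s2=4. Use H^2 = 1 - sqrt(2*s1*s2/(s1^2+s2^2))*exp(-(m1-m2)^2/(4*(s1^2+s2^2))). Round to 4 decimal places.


Squared Hellinger distance for Gaussians:
H^2 = 1 - sqrt(2*s1*s2/(s1^2+s2^2)) * exp(-(m1-m2)^2/(4*(s1^2+s2^2))).
s1^2 = 16, s2^2 = 16, s1^2+s2^2 = 32.
sqrt(2*4*4/(32)) = 1.0.
(m1-m2)^2 = (3)^2 = 9.
exp(-9/(4*32)) = exp(-0.070312) = 0.932102.
H^2 = 1 - 1.0*0.932102 = 0.0679

0.0679


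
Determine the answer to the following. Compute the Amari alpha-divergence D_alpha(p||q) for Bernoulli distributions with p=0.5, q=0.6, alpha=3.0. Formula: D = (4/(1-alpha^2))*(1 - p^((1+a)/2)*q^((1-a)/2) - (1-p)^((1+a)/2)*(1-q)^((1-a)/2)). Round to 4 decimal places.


Amari alpha-divergence:
D = (4/(1-alpha^2))*(1 - p^((1+a)/2)*q^((1-a)/2) - (1-p)^((1+a)/2)*(1-q)^((1-a)/2)).
alpha = 3.0, p = 0.5, q = 0.6.
e1 = (1+alpha)/2 = 2.0, e2 = (1-alpha)/2 = -1.0.
t1 = p^e1 * q^e2 = 0.5^2.0 * 0.6^-1.0 = 0.416667.
t2 = (1-p)^e1 * (1-q)^e2 = 0.5^2.0 * 0.4^-1.0 = 0.625.
4/(1-alpha^2) = -0.5.
D = -0.5*(1 - 0.416667 - 0.625) = 0.0208

0.0208


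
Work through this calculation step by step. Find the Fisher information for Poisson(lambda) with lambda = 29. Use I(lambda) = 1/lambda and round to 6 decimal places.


Fisher information for Poisson: I(lambda) = 1/lambda.
lambda = 29.
I(lambda) = 1/29 = 0.034483

0.034483


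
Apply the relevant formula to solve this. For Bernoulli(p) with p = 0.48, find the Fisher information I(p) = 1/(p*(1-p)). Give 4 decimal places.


For Bernoulli(p), Fisher information is I(p) = 1/(p*(1-p)).
p = 0.48, 1-p = 0.52.
p*(1-p) = 0.2496.
I(p) = 1/0.2496 = 4.0064

4.0064


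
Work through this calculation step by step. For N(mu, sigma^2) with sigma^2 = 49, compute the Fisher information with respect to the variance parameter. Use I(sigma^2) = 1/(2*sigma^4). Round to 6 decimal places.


Fisher information for variance: I(sigma^2) = 1/(2*sigma^4).
sigma^2 = 49, so sigma^4 = 2401.
I = 1/(2*2401) = 1/4802 = 0.000208

0.000208


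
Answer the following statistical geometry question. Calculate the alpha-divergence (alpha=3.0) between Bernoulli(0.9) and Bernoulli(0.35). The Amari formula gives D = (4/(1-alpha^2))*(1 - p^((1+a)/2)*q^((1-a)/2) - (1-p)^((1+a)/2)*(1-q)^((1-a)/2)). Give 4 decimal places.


Amari alpha-divergence:
D = (4/(1-alpha^2))*(1 - p^((1+a)/2)*q^((1-a)/2) - (1-p)^((1+a)/2)*(1-q)^((1-a)/2)).
alpha = 3.0, p = 0.9, q = 0.35.
e1 = (1+alpha)/2 = 2.0, e2 = (1-alpha)/2 = -1.0.
t1 = p^e1 * q^e2 = 0.9^2.0 * 0.35^-1.0 = 2.314286.
t2 = (1-p)^e1 * (1-q)^e2 = 0.1^2.0 * 0.65^-1.0 = 0.015385.
4/(1-alpha^2) = -0.5.
D = -0.5*(1 - 2.314286 - 0.015385) = 0.6648

0.6648


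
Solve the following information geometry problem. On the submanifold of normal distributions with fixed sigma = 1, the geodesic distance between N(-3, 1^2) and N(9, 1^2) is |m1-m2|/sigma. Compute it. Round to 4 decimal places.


On the fixed-variance normal subfamily, geodesic distance = |m1-m2|/sigma.
|-3 - 9| = 12.
sigma = 1.
d = 12/1 = 12.0000

12.0000


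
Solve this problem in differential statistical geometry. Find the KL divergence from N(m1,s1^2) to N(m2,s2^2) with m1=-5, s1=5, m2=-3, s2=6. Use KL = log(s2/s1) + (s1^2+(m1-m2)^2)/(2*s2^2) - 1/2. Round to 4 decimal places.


KL divergence between normal distributions:
KL = log(s2/s1) + (s1^2 + (m1-m2)^2)/(2*s2^2) - 1/2.
log(6/5) = 0.182322.
(5^2 + (-5--3)^2)/(2*6^2) = (25 + 4)/72 = 0.402778.
KL = 0.182322 + 0.402778 - 0.5 = 0.0851

0.0851


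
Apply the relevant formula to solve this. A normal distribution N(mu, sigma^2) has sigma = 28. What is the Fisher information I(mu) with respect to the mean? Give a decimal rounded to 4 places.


The Fisher information for the mean of a normal distribution is I(mu) = 1/sigma^2.
sigma = 28, so sigma^2 = 784.
I(mu) = 1/784 = 0.0013

0.0013


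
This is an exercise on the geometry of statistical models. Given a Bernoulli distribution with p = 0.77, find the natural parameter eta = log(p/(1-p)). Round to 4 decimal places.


Natural parameter for Bernoulli: eta = log(p/(1-p)).
p = 0.77, 1-p = 0.23.
p/(1-p) = 3.347826.
eta = log(3.347826) = 1.2083

1.2083


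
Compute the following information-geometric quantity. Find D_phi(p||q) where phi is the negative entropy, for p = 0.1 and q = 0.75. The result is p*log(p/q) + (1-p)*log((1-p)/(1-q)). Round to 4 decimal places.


Bregman divergence with negative entropy generator:
D = p*log(p/q) + (1-p)*log((1-p)/(1-q)).
p = 0.1, q = 0.75.
p*log(p/q) = 0.1*log(0.1/0.75) = -0.20149.
(1-p)*log((1-p)/(1-q)) = 0.9*log(0.9/0.25) = 1.15284.
D = -0.20149 + 1.15284 = 0.9514

0.9514


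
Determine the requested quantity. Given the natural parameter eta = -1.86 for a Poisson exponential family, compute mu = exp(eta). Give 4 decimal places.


Expectation parameter for Poisson exponential family:
mu = exp(eta).
eta = -1.86.
mu = exp(-1.86) = 0.1557

0.1557


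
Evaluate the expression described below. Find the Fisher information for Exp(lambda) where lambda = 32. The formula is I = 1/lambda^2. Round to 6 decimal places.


Fisher information for exponential: I(lambda) = 1/lambda^2.
lambda = 32, lambda^2 = 1024.
I = 1/1024 = 0.000977

0.000977


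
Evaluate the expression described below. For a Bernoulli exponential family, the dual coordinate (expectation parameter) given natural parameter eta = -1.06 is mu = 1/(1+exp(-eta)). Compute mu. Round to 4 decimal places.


Dual coordinate (expectation parameter) for Bernoulli:
mu = 1/(1+exp(-eta)).
eta = -1.06.
exp(-eta) = exp(1.06) = 2.886371.
mu = 1/(1+2.886371) = 0.2573

0.2573


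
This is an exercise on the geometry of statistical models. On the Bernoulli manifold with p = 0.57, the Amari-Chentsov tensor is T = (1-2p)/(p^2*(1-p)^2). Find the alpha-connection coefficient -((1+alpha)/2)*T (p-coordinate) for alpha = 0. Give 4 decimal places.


Skewness (Amari-Chentsov) tensor: T = (1-2p)/(p^2*(1-p)^2).
p = 0.57, 1-2p = -0.14, p^2 = 0.3249, (1-p)^2 = 0.1849.
T = -0.14/(0.3249 * 0.1849) = -2.330459.
In the p-coordinate, Gamma^(alpha) = Gamma^(0) - (alpha/2)*T with Gamma^(0) = (1/2)*g'(p) = -T/2,
so Gamma^(alpha) = -((1+alpha)/2)*T.
alpha = 0, -(1+alpha)/2 = -0.5.
Gamma = -0.5 * -2.330459 = 1.1652

1.1652


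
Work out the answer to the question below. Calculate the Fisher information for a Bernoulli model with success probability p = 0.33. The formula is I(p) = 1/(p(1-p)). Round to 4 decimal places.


For Bernoulli(p), Fisher information is I(p) = 1/(p*(1-p)).
p = 0.33, 1-p = 0.67.
p*(1-p) = 0.2211.
I(p) = 1/0.2211 = 4.5228

4.5228


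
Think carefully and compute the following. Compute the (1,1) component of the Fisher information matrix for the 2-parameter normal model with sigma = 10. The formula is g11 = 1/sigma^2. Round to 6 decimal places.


For the 2-parameter normal family, the Fisher metric has:
  g11 = 1/sigma^2, g22 = 2/sigma^2.
sigma = 10, sigma^2 = 100.
g11 = 0.010000

0.010000


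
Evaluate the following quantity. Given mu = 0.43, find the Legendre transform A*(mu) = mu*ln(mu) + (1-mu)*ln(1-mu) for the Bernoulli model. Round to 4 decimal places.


Legendre transform for Bernoulli:
A*(mu) = mu*log(mu) + (1-mu)*log(1-mu).
mu = 0.43, 1-mu = 0.57.
mu*log(mu) = 0.43*log(0.43) = -0.362907.
(1-mu)*log(1-mu) = 0.57*log(0.57) = -0.320408.
A* = -0.362907 + -0.320408 = -0.6833

-0.6833


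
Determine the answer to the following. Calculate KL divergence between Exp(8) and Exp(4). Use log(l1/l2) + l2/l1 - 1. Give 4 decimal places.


KL divergence for exponential family:
KL = log(l1/l2) + l2/l1 - 1.
log(8/4) = 0.693147.
4/8 = 0.5.
KL = 0.693147 + 0.5 - 1 = 0.1931

0.1931


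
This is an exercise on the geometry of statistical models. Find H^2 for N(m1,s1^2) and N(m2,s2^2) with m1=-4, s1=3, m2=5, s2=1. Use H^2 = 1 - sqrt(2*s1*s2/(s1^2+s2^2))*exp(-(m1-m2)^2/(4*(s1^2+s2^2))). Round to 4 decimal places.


Squared Hellinger distance for Gaussians:
H^2 = 1 - sqrt(2*s1*s2/(s1^2+s2^2)) * exp(-(m1-m2)^2/(4*(s1^2+s2^2))).
s1^2 = 9, s2^2 = 1, s1^2+s2^2 = 10.
sqrt(2*3*1/(10)) = 0.774597.
(m1-m2)^2 = (-9)^2 = 81.
exp(-81/(4*10)) = exp(-2.025) = 0.131994.
H^2 = 1 - 0.774597*0.131994 = 0.8978

0.8978


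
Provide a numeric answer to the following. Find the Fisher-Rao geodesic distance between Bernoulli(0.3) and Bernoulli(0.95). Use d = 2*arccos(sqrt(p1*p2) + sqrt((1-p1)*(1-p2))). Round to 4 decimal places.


Geodesic distance on Bernoulli manifold:
d(p1,p2) = 2*arccos(sqrt(p1*p2) + sqrt((1-p1)*(1-p2))).
sqrt(p1*p2) = sqrt(0.3*0.95) = 0.533854.
sqrt((1-p1)*(1-p2)) = sqrt(0.7*0.05) = 0.187083.
arg = 0.533854 + 0.187083 = 0.720937.
d = 2*arccos(0.720937) = 1.5313

1.5313


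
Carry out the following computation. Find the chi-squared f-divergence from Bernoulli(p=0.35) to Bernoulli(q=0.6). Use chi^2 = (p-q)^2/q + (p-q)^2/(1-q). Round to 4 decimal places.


Chi-squared divergence between Bernoulli distributions:
chi^2 = (p-q)^2/q + (p-q)^2/(1-q).
p = 0.35, q = 0.6, p-q = -0.25.
(p-q)^2 = 0.0625.
term1 = 0.0625/0.6 = 0.104167.
term2 = 0.0625/0.4 = 0.15625.
chi^2 = 0.104167 + 0.15625 = 0.2604

0.2604


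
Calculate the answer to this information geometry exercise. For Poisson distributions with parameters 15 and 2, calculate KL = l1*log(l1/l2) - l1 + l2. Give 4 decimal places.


KL divergence for Poisson:
KL = l1*log(l1/l2) - l1 + l2.
l1 = 15, l2 = 2.
log(15/2) = 2.014903.
l1*log(l1/l2) = 15 * 2.014903 = 30.223545.
KL = 30.223545 - 15 + 2 = 17.2235

17.2235


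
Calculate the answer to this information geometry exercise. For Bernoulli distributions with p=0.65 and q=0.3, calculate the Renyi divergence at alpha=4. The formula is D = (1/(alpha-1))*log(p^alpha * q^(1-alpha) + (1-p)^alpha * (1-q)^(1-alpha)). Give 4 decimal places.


Renyi divergence of order alpha between Bernoulli distributions:
D = (1/(alpha-1))*log(p^alpha * q^(1-alpha) + (1-p)^alpha * (1-q)^(1-alpha)).
alpha = 4, p = 0.65, q = 0.3.
p^alpha * q^(1-alpha) = 0.65^4 * 0.3^-3 = 6.611343.
(1-p)^alpha * (1-q)^(1-alpha) = 0.35^4 * 0.7^-3 = 0.04375.
sum = 6.611343 + 0.04375 = 6.655093.
D = (1/3)*log(6.655093) = 0.6318

0.6318


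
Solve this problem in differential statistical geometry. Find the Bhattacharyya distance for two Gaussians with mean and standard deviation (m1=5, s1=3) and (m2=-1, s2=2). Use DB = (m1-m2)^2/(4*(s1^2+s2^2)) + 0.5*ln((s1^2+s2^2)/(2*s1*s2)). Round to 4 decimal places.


Bhattacharyya distance between two Gaussians:
DB = (m1-m2)^2/(4*(s1^2+s2^2)) + (1/2)*ln((s1^2+s2^2)/(2*s1*s2)).
(m1-m2)^2 = (6)^2 = 36.
s1^2+s2^2 = 9 + 4 = 13.
term1 = 36/52 = 0.692308.
term2 = 0.5*ln(13/12.0) = 0.040021.
DB = 0.692308 + 0.040021 = 0.7323

0.7323


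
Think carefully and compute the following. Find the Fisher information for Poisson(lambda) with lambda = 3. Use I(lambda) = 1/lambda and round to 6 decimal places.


Fisher information for Poisson: I(lambda) = 1/lambda.
lambda = 3.
I(lambda) = 1/3 = 0.333333

0.333333


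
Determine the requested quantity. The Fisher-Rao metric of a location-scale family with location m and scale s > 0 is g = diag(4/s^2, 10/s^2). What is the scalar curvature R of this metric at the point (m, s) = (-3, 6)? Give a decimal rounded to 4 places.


The metric has the form g = (A dm^2 + B ds^2)/s^2 with A = 4, B = 10.
Substitute u = sqrt(A/B)*m: g = B*(du^2 + ds^2)/s^2, i.e. B times the
Poincare upper half-plane metric, which has constant Gaussian curvature -1.
Scaling a 2D metric by a constant c divides the Gaussian curvature by c,
so K = -1/B = -1/(10) = -0.1000 everywhere (the point (m, s) = (-3, 6) is irrelevant:
the curvature is constant).
Scalar curvature in dimension 2: R = 2K = -2/(10) = -0.2000.

-0.2000


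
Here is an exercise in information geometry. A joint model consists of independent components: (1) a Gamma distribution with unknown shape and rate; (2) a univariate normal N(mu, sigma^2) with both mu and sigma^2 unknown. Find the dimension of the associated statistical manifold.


The dimension of a statistical manifold equals the number of free
(independent) real parameters of the model. For a product of independent
blocks the parameter counts add.
- Gamma (shape, rate): 2.
- normal (mu, sigma^2): 2.
Total = 2 + 2 = 4.
Dimension = 4

4


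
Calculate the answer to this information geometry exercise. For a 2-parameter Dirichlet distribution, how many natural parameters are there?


Exponential family dimension calculation:
Dirichlet with 2 components has 2 natural parameters.

2


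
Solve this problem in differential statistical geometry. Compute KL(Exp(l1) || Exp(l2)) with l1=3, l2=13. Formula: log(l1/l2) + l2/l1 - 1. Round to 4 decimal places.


KL divergence for exponential family:
KL = log(l1/l2) + l2/l1 - 1.
log(3/13) = -1.466337.
13/3 = 4.333333.
KL = -1.466337 + 4.333333 - 1 = 1.8670

1.8670


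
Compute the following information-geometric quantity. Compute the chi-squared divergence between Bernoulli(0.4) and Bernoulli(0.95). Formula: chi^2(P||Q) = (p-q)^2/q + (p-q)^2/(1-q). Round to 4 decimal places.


Chi-squared divergence between Bernoulli distributions:
chi^2 = (p-q)^2/q + (p-q)^2/(1-q).
p = 0.4, q = 0.95, p-q = -0.55.
(p-q)^2 = 0.3025.
term1 = 0.3025/0.95 = 0.318421.
term2 = 0.3025/0.05 = 6.05.
chi^2 = 0.318421 + 6.05 = 6.3684

6.3684


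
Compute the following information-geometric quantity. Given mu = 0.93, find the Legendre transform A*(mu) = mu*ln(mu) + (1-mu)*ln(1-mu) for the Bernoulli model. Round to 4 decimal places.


Legendre transform for Bernoulli:
A*(mu) = mu*log(mu) + (1-mu)*log(1-mu).
mu = 0.93, 1-mu = 0.07.
mu*log(mu) = 0.93*log(0.93) = -0.067491.
(1-mu)*log(1-mu) = 0.07*log(0.07) = -0.186148.
A* = -0.067491 + -0.186148 = -0.2536

-0.2536


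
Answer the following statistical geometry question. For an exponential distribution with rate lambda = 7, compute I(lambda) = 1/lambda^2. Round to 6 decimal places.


Fisher information for exponential: I(lambda) = 1/lambda^2.
lambda = 7, lambda^2 = 49.
I = 1/49 = 0.020408

0.020408


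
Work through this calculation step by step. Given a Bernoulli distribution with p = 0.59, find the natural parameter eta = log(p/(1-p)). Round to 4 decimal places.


Natural parameter for Bernoulli: eta = log(p/(1-p)).
p = 0.59, 1-p = 0.41.
p/(1-p) = 1.439024.
eta = log(1.439024) = 0.3640

0.3640


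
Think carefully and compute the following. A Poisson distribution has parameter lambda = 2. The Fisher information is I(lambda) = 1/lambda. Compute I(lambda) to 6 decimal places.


Fisher information for Poisson: I(lambda) = 1/lambda.
lambda = 2.
I(lambda) = 1/2 = 0.500000

0.500000


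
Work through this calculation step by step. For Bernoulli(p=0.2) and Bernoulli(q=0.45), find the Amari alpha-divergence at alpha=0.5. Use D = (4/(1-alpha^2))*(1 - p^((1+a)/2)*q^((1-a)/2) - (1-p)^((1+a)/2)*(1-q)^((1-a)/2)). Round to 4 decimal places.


Amari alpha-divergence:
D = (4/(1-alpha^2))*(1 - p^((1+a)/2)*q^((1-a)/2) - (1-p)^((1+a)/2)*(1-q)^((1-a)/2)).
alpha = 0.5, p = 0.2, q = 0.45.
e1 = (1+alpha)/2 = 0.75, e2 = (1-alpha)/2 = 0.25.
t1 = p^e1 * q^e2 = 0.2^0.75 * 0.45^0.25 = 0.244949.
t2 = (1-p)^e1 * (1-q)^e2 = 0.8^0.75 * 0.55^0.25 = 0.728464.
4/(1-alpha^2) = 5.333333.
D = 5.333333*(1 - 0.244949 - 0.728464) = 0.1418

0.1418


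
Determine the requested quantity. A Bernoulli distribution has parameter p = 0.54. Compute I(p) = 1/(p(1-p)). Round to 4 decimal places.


For Bernoulli(p), Fisher information is I(p) = 1/(p*(1-p)).
p = 0.54, 1-p = 0.46.
p*(1-p) = 0.2484.
I(p) = 1/0.2484 = 4.0258

4.0258


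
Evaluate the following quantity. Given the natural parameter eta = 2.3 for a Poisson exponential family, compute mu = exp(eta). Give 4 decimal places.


Expectation parameter for Poisson exponential family:
mu = exp(eta).
eta = 2.3.
mu = exp(2.3) = 9.9742

9.9742


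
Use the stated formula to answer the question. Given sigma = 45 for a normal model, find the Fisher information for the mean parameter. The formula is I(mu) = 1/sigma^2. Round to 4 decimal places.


The Fisher information for the mean of a normal distribution is I(mu) = 1/sigma^2.
sigma = 45, so sigma^2 = 2025.
I(mu) = 1/2025 = 0.0005

0.0005


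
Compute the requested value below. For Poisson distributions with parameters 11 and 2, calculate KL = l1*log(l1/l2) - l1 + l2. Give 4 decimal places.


KL divergence for Poisson:
KL = l1*log(l1/l2) - l1 + l2.
l1 = 11, l2 = 2.
log(11/2) = 1.704748.
l1*log(l1/l2) = 11 * 1.704748 = 18.752229.
KL = 18.752229 - 11 + 2 = 9.7522

9.7522


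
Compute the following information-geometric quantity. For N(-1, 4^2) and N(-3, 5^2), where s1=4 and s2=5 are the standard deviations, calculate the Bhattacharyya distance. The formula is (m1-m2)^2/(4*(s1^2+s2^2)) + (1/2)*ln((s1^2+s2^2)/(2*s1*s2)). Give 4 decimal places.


Bhattacharyya distance between two Gaussians:
DB = (m1-m2)^2/(4*(s1^2+s2^2)) + (1/2)*ln((s1^2+s2^2)/(2*s1*s2)).
(m1-m2)^2 = (2)^2 = 4.
s1^2+s2^2 = 16 + 25 = 41.
term1 = 4/164 = 0.02439.
term2 = 0.5*ln(41/40.0) = 0.012346.
DB = 0.02439 + 0.012346 = 0.0367

0.0367


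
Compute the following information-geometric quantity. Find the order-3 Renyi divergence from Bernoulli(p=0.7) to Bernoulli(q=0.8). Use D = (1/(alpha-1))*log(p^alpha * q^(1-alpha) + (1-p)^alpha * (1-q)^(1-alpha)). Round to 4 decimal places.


Renyi divergence of order alpha between Bernoulli distributions:
D = (1/(alpha-1))*log(p^alpha * q^(1-alpha) + (1-p)^alpha * (1-q)^(1-alpha)).
alpha = 3, p = 0.7, q = 0.8.
p^alpha * q^(1-alpha) = 0.7^3 * 0.8^-2 = 0.535937.
(1-p)^alpha * (1-q)^(1-alpha) = 0.3^3 * 0.2^-2 = 0.675.
sum = 0.535937 + 0.675 = 1.210938.
D = (1/2)*log(1.210938) = 0.0957

0.0957


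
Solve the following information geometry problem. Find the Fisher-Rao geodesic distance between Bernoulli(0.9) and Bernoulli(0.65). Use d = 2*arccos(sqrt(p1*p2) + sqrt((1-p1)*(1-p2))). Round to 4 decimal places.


Geodesic distance on Bernoulli manifold:
d(p1,p2) = 2*arccos(sqrt(p1*p2) + sqrt((1-p1)*(1-p2))).
sqrt(p1*p2) = sqrt(0.9*0.65) = 0.764853.
sqrt((1-p1)*(1-p2)) = sqrt(0.1*0.35) = 0.187083.
arg = 0.764853 + 0.187083 = 0.951936.
d = 2*arccos(0.951936) = 0.6226

0.6226


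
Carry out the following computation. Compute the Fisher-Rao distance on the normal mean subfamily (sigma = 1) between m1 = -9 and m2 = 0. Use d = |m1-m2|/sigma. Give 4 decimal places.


On the fixed-variance normal subfamily, geodesic distance = |m1-m2|/sigma.
|-9 - 0| = 9.
sigma = 1.
d = 9/1 = 9.0000

9.0000


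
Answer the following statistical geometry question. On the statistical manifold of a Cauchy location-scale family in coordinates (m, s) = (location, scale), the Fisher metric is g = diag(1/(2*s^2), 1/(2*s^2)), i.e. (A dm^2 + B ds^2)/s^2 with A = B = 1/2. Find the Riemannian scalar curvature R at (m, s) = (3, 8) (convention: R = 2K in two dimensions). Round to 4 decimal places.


The metric has the form g = (A dm^2 + B ds^2)/s^2 with A = 1/2, B = 1/2.
Substitute u = sqrt(A/B)*m: g = B*(du^2 + ds^2)/s^2, i.e. B times the
Poincare upper half-plane metric, which has constant Gaussian curvature -1.
Scaling a 2D metric by a constant c divides the Gaussian curvature by c,
so K = -1/B = -1/(1/2) = -2.0000 everywhere (the point (m, s) = (3, 8) is irrelevant:
the curvature is constant).
Scalar curvature in dimension 2: R = 2K = -2/(1/2) = -4.0000.

-4.0000


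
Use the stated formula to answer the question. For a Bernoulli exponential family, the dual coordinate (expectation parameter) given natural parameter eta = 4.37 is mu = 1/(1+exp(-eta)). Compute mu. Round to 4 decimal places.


Dual coordinate (expectation parameter) for Bernoulli:
mu = 1/(1+exp(-eta)).
eta = 4.37.
exp(-eta) = exp(-4.37) = 0.012651.
mu = 1/(1+0.012651) = 0.9875

0.9875


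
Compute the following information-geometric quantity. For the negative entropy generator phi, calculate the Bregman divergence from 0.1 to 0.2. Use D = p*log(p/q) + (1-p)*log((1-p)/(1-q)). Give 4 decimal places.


Bregman divergence with negative entropy generator:
D = p*log(p/q) + (1-p)*log((1-p)/(1-q)).
p = 0.1, q = 0.2.
p*log(p/q) = 0.1*log(0.1/0.2) = -0.069315.
(1-p)*log((1-p)/(1-q)) = 0.9*log(0.9/0.8) = 0.106005.
D = -0.069315 + 0.106005 = 0.0367

0.0367


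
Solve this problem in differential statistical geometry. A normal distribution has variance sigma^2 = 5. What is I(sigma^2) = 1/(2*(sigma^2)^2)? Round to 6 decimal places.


Fisher information for variance: I(sigma^2) = 1/(2*sigma^4).
sigma^2 = 5, so sigma^4 = 25.
I = 1/(2*25) = 1/50 = 0.020000

0.020000


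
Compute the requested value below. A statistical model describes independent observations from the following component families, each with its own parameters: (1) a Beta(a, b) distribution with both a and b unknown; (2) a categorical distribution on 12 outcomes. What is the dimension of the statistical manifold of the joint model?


The dimension of a statistical manifold equals the number of free
(independent) real parameters of the model. For a product of independent
blocks the parameter counts add.
- Beta (a, b): 2.
- categorical on 12 outcomes (probabilities sum to 1): 12-1 = 11.
Total = 2 + 11 = 13.
Dimension = 13

13


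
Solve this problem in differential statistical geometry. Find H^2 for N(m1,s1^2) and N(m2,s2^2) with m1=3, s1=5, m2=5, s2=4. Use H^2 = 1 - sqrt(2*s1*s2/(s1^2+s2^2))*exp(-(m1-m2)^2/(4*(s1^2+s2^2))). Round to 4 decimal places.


Squared Hellinger distance for Gaussians:
H^2 = 1 - sqrt(2*s1*s2/(s1^2+s2^2)) * exp(-(m1-m2)^2/(4*(s1^2+s2^2))).
s1^2 = 25, s2^2 = 16, s1^2+s2^2 = 41.
sqrt(2*5*4/(41)) = 0.98773.
(m1-m2)^2 = (-2)^2 = 4.
exp(-4/(4*41)) = exp(-0.02439) = 0.975905.
H^2 = 1 - 0.98773*0.975905 = 0.0361

0.0361


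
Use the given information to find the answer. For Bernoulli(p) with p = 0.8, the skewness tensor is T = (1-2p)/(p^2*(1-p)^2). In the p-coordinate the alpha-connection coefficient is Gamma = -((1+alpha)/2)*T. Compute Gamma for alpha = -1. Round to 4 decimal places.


Skewness (Amari-Chentsov) tensor: T = (1-2p)/(p^2*(1-p)^2).
p = 0.8, 1-2p = -0.6, p^2 = 0.64, (1-p)^2 = 0.04.
T = -0.6/(0.64 * 0.04) = -23.4375.
In the p-coordinate, Gamma^(alpha) = Gamma^(0) - (alpha/2)*T with Gamma^(0) = (1/2)*g'(p) = -T/2,
so Gamma^(alpha) = -((1+alpha)/2)*T.
alpha = -1, -(1+alpha)/2 = 0.0.
Gamma = 0.0 * -23.4375 = 0.0000

0.0000


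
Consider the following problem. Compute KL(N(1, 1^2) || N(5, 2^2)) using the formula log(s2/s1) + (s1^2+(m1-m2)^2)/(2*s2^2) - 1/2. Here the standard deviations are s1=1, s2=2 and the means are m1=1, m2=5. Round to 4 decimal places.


KL divergence between normal distributions:
KL = log(s2/s1) + (s1^2 + (m1-m2)^2)/(2*s2^2) - 1/2.
log(2/1) = 0.693147.
(1^2 + (1-5)^2)/(2*2^2) = (1 + 16)/8 = 2.125.
KL = 0.693147 + 2.125 - 0.5 = 2.3181

2.3181


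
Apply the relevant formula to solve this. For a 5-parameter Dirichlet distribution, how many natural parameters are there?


Exponential family dimension calculation:
Dirichlet with 5 components has 5 natural parameters.

5


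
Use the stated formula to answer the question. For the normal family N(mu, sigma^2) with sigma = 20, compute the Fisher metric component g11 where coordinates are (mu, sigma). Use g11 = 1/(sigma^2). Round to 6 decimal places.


For the 2-parameter normal family, the Fisher metric has:
  g11 = 1/sigma^2, g22 = 2/sigma^2.
sigma = 20, sigma^2 = 400.
g11 = 0.002500

0.002500


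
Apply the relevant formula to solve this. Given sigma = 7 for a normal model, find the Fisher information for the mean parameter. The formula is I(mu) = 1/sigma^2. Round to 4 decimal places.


The Fisher information for the mean of a normal distribution is I(mu) = 1/sigma^2.
sigma = 7, so sigma^2 = 49.
I(mu) = 1/49 = 0.0204

0.0204


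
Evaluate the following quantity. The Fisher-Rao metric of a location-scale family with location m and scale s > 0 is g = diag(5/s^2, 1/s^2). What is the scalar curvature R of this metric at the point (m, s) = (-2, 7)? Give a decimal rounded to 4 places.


The metric has the form g = (A dm^2 + B ds^2)/s^2 with A = 5, B = 1.
Substitute u = sqrt(A/B)*m: g = B*(du^2 + ds^2)/s^2, i.e. B times the
Poincare upper half-plane metric, which has constant Gaussian curvature -1.
Scaling a 2D metric by a constant c divides the Gaussian curvature by c,
so K = -1/B = -1/(1) = -1.0000 everywhere (the point (m, s) = (-2, 7) is irrelevant:
the curvature is constant).
Scalar curvature in dimension 2: R = 2K = -2/(1) = -2.0000.

-2.0000


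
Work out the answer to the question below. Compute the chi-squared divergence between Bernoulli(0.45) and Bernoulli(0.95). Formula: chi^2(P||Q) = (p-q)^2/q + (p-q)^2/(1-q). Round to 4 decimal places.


Chi-squared divergence between Bernoulli distributions:
chi^2 = (p-q)^2/q + (p-q)^2/(1-q).
p = 0.45, q = 0.95, p-q = -0.5.
(p-q)^2 = 0.25.
term1 = 0.25/0.95 = 0.263158.
term2 = 0.25/0.05 = 5.0.
chi^2 = 0.263158 + 5.0 = 5.2632

5.2632


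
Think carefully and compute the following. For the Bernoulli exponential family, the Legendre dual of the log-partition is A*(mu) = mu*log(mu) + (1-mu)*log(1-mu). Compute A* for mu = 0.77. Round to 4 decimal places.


Legendre transform for Bernoulli:
A*(mu) = mu*log(mu) + (1-mu)*log(1-mu).
mu = 0.77, 1-mu = 0.23.
mu*log(mu) = 0.77*log(0.77) = -0.201251.
(1-mu)*log(1-mu) = 0.23*log(0.23) = -0.338025.
A* = -0.201251 + -0.338025 = -0.5393

-0.5393


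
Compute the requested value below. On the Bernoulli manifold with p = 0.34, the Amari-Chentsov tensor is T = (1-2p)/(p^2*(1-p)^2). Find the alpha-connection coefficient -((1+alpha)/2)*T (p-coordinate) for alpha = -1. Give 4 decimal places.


Skewness (Amari-Chentsov) tensor: T = (1-2p)/(p^2*(1-p)^2).
p = 0.34, 1-2p = 0.32, p^2 = 0.1156, (1-p)^2 = 0.4356.
T = 0.32/(0.1156 * 0.4356) = 6.354835.
In the p-coordinate, Gamma^(alpha) = Gamma^(0) - (alpha/2)*T with Gamma^(0) = (1/2)*g'(p) = -T/2,
so Gamma^(alpha) = -((1+alpha)/2)*T.
alpha = -1, -(1+alpha)/2 = 0.0.
Gamma = 0.0 * 6.354835 = 0.0000

0.0000


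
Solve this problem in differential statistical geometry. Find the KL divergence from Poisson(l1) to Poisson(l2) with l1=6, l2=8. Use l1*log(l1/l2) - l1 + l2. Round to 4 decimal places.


KL divergence for Poisson:
KL = l1*log(l1/l2) - l1 + l2.
l1 = 6, l2 = 8.
log(6/8) = -0.287682.
l1*log(l1/l2) = 6 * -0.287682 = -1.726092.
KL = -1.726092 - 6 + 8 = 0.2739

0.2739


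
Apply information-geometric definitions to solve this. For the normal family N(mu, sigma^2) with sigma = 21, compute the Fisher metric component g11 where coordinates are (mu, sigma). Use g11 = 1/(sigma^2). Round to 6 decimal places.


For the 2-parameter normal family, the Fisher metric has:
  g11 = 1/sigma^2, g22 = 2/sigma^2.
sigma = 21, sigma^2 = 441.
g11 = 0.002268

0.002268


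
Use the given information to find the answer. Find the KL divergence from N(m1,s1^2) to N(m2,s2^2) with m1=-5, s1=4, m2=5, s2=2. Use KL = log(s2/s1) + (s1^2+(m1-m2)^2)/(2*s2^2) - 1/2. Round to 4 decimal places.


KL divergence between normal distributions:
KL = log(s2/s1) + (s1^2 + (m1-m2)^2)/(2*s2^2) - 1/2.
log(2/4) = -0.693147.
(4^2 + (-5-5)^2)/(2*2^2) = (16 + 100)/8 = 14.5.
KL = -0.693147 + 14.5 - 0.5 = 13.3069

13.3069


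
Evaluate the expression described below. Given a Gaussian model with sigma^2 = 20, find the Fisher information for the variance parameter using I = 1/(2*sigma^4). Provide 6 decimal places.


Fisher information for variance: I(sigma^2) = 1/(2*sigma^4).
sigma^2 = 20, so sigma^4 = 400.
I = 1/(2*400) = 1/800 = 0.001250

0.001250


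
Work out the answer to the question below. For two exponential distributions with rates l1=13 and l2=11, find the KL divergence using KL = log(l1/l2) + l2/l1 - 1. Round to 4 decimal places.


KL divergence for exponential family:
KL = log(l1/l2) + l2/l1 - 1.
log(13/11) = 0.167054.
11/13 = 0.846154.
KL = 0.167054 + 0.846154 - 1 = 0.0132

0.0132


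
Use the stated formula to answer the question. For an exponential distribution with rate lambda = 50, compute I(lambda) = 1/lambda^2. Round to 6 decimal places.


Fisher information for exponential: I(lambda) = 1/lambda^2.
lambda = 50, lambda^2 = 2500.
I = 1/2500 = 0.000400

0.000400


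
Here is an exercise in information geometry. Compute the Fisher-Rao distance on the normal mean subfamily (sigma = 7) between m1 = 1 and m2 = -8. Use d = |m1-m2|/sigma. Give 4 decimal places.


On the fixed-variance normal subfamily, geodesic distance = |m1-m2|/sigma.
|1 - -8| = 9.
sigma = 7.
d = 9/7 = 1.2857

1.2857


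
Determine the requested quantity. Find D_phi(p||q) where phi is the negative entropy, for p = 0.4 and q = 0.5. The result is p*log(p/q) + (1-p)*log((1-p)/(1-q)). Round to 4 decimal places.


Bregman divergence with negative entropy generator:
D = p*log(p/q) + (1-p)*log((1-p)/(1-q)).
p = 0.4, q = 0.5.
p*log(p/q) = 0.4*log(0.4/0.5) = -0.089257.
(1-p)*log((1-p)/(1-q)) = 0.6*log(0.6/0.5) = 0.109393.
D = -0.089257 + 0.109393 = 0.0201

0.0201


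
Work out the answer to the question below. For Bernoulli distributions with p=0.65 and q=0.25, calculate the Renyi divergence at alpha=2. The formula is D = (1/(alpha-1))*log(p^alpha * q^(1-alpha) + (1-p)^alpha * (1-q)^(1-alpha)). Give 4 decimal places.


Renyi divergence of order alpha between Bernoulli distributions:
D = (1/(alpha-1))*log(p^alpha * q^(1-alpha) + (1-p)^alpha * (1-q)^(1-alpha)).
alpha = 2, p = 0.65, q = 0.25.
p^alpha * q^(1-alpha) = 0.65^2 * 0.25^-1 = 1.69.
(1-p)^alpha * (1-q)^(1-alpha) = 0.35^2 * 0.75^-1 = 0.163333.
sum = 1.69 + 0.163333 = 1.853333.
D = (1/1)*log(1.853333) = 0.6170

0.6170


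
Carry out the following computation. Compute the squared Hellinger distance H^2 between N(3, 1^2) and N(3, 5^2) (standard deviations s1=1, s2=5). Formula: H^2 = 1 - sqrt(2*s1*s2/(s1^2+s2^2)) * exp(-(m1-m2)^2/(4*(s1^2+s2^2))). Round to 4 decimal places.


Squared Hellinger distance for Gaussians:
H^2 = 1 - sqrt(2*s1*s2/(s1^2+s2^2)) * exp(-(m1-m2)^2/(4*(s1^2+s2^2))).
s1^2 = 1, s2^2 = 25, s1^2+s2^2 = 26.
sqrt(2*1*5/(26)) = 0.620174.
(m1-m2)^2 = (0)^2 = 0.
exp(-0/(4*26)) = exp(0.0) = 1.0.
H^2 = 1 - 0.620174*1.0 = 0.3798

0.3798


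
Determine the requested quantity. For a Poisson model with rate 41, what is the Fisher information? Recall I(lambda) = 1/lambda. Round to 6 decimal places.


Fisher information for Poisson: I(lambda) = 1/lambda.
lambda = 41.
I(lambda) = 1/41 = 0.024390

0.024390


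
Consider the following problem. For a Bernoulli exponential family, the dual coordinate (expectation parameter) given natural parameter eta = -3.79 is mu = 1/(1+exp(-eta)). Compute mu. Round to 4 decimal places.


Dual coordinate (expectation parameter) for Bernoulli:
mu = 1/(1+exp(-eta)).
eta = -3.79.
exp(-eta) = exp(3.79) = 44.2564.
mu = 1/(1+44.2564) = 0.0221

0.0221


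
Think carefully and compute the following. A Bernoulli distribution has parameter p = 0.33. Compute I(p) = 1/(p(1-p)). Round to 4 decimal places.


For Bernoulli(p), Fisher information is I(p) = 1/(p*(1-p)).
p = 0.33, 1-p = 0.67.
p*(1-p) = 0.2211.
I(p) = 1/0.2211 = 4.5228

4.5228
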